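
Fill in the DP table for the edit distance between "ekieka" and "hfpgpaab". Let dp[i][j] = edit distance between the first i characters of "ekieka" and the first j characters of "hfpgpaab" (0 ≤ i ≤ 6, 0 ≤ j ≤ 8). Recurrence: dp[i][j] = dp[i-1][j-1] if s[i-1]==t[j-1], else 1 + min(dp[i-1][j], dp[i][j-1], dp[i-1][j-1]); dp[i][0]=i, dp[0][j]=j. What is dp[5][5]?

   ''  h  f  p  g  p  a  a  b
''  0  1  2  3  4  5  6  7  8
 e  1  1  2  3  4  5  6  7  8
 k  2  2  2  3  4  5  6  7  8
 i  3  3  3  3  4  5  6  7  8
 e  4  4  4  4  4  5  6  7  8
 k  5  5  5  5  5  5  6  7  8
 a  6  6  6  6  6  6  5  6  7

5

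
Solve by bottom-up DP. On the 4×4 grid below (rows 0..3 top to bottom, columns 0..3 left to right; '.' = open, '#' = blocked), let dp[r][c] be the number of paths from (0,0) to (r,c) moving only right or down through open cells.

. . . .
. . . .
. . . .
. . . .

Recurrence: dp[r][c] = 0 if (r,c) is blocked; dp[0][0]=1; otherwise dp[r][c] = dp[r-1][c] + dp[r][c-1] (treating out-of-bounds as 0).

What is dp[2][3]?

r\c   0   1   2   3
  0   1   1   1   1
  1   1   2   3   4
  2   1   3   6  10
  3   1   4  10  20

10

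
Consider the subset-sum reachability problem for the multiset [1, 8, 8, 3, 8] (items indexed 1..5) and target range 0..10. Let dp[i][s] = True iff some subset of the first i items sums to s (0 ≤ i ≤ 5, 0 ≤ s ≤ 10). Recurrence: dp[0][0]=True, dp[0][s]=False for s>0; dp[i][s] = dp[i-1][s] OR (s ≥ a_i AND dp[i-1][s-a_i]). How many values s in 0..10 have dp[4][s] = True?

6

i\s   0   1   2   3   4   5   6   7   8   9  10
  0   T   F   F   F   F   F   F   F   F   F   F
  1   T   T   F   F   F   F   F   F   F   F   F
  2   T   T   F   F   F   F   F   F   T   T   F
  3   T   T   F   F   F   F   F   F   T   T   F
  4   T   T   F   T   T   F   F   F   T   T   F
  5   T   T   F   T   T   F   F   F   T   T   F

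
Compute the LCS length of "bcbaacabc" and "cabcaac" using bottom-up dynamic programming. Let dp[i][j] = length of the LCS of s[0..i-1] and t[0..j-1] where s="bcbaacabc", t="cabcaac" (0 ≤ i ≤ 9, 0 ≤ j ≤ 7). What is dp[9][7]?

5

   ''  c  a  b  c  a  a  c
''  0  0  0  0  0  0  0  0
 b  0  0  0  1  1  1  1  1
 c  0  1  1  1  2  2  2  2
 b  0  1  1  2  2  2  2  2
 a  0  1  2  2  2  3  3  3
 a  0  1  2  2  2  3  4  4
 c  0  1  2  2  3  3  4  5
 a  0  1  2  2  3  4  4  5
 b  0  1  2  3  3  4  4  5
 c  0  1  2  3  4  4  4  5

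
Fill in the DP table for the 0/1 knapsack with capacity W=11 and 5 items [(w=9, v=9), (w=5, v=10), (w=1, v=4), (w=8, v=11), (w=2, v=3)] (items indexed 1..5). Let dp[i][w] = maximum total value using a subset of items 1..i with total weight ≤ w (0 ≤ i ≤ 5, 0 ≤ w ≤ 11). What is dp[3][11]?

14

i\w   0   1   2   3   4   5   6   7   8   9  10  11
  0   0   0   0   0   0   0   0   0   0   0   0   0
  1   0   0   0   0   0   0   0   0   0   9   9   9
  2   0   0   0   0   0  10  10  10  10  10  10  10
  3   0   4   4   4   4  10  14  14  14  14  14  14
  4   0   4   4   4   4  10  14  14  14  15  15  15
  5   0   4   4   7   7  10  14  14  17  17  17  18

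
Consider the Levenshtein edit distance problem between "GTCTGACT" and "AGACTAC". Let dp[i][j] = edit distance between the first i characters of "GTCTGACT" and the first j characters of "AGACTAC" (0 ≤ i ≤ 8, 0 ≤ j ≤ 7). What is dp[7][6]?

4

   ''  A  G  A  C  T  A  C
''  0  1  2  3  4  5  6  7
 G  1  1  1  2  3  4  5  6
 T  2  2  2  2  3  3  4  5
 C  3  3  3  3  2  3  4  4
 T  4  4  4  4  3  2  3  4
 G  5  5  4  5  4  3  3  4
 A  6  5  5  4  5  4  3  4
 C  7  6  6  5  4  5  4  3
 T  8  7  7  6  5  4  5  4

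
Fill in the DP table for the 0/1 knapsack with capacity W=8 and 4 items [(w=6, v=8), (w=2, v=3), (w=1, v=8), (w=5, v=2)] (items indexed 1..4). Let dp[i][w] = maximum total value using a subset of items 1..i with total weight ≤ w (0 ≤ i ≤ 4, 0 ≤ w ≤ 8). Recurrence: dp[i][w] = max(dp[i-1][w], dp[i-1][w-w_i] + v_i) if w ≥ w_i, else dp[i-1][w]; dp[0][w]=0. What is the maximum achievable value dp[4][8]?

i\w   0   1   2   3   4   5   6   7   8
  0   0   0   0   0   0   0   0   0   0
  1   0   0   0   0   0   0   8   8   8
  2   0   0   3   3   3   3   8   8  11
  3   0   8   8  11  11  11  11  16  16
  4   0   8   8  11  11  11  11  16  16

16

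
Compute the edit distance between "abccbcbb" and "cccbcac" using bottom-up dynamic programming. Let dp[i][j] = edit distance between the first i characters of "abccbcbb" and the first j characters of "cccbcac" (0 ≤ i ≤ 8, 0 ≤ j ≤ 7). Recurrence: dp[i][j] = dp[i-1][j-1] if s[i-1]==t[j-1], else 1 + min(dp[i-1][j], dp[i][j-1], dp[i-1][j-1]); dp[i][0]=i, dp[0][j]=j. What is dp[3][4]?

   ''  c  c  c  b  c  a  c
''  0  1  2  3  4  5  6  7
 a  1  1  2  3  4  5  5  6
 b  2  2  2  3  3  4  5  6
 c  3  2  2  2  3  3  4  5
 c  4  3  2  2  3  3  4  4
 b  5  4  3  3  2  3  4  5
 c  6  5  4  3  3  2  3  4
 b  7  6  5  4  3  3  3  4
 b  8  7  6  5  4  4  4  4

3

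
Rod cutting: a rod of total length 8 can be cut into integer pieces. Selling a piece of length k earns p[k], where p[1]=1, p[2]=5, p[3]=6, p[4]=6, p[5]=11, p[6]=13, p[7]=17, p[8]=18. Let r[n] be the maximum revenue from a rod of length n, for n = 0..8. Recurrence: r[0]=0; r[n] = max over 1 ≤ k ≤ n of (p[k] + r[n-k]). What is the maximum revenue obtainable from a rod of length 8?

   n    0    1    2    3    4    5    6    7    8
r[n]    0    1    5    6   10   11   15   17   20

20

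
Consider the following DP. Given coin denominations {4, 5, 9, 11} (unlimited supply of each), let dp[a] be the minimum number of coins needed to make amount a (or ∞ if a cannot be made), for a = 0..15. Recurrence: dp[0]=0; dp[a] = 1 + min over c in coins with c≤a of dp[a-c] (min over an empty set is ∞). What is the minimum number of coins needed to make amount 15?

 a  0  1  2  3  4  5  6  7  8  9 10 11 12 13 14 15
dp  0  -  -  -  1  1  -  -  2  1  2  1  3  2  2  2
(- denotes ∞ / unreachable)

2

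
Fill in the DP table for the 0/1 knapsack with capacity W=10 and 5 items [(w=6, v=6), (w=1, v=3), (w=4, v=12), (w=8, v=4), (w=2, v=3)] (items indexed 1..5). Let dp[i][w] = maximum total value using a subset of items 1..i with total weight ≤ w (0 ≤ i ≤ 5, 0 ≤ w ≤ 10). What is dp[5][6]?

i\w   0   1   2   3   4   5   6   7   8   9  10
  0   0   0   0   0   0   0   0   0   0   0   0
  1   0   0   0   0   0   0   6   6   6   6   6
  2   0   3   3   3   3   3   6   9   9   9   9
  3   0   3   3   3  12  15  15  15  15  15  18
  4   0   3   3   3  12  15  15  15  15  15  18
  5   0   3   3   6  12  15  15  18  18  18  18

15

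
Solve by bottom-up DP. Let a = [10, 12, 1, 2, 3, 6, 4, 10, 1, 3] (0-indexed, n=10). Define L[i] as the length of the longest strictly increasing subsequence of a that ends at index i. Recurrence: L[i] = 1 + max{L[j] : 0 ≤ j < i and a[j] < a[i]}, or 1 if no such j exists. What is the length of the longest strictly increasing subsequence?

   i    0    1    2    3    4    5    6    7    8    9
a[i]   10   12    1    2    3    6    4   10    1    3
L[i]    1    2    1    2    3    4    4    5    1    3

5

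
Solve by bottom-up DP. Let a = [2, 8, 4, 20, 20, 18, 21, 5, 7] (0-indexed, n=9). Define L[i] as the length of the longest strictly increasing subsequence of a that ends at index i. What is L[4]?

   i    0    1    2    3    4    5    6    7    8
a[i]    2    8    4   20   20   18   21    5    7
L[i]    1    2    2    3    3    3    4    3    4

3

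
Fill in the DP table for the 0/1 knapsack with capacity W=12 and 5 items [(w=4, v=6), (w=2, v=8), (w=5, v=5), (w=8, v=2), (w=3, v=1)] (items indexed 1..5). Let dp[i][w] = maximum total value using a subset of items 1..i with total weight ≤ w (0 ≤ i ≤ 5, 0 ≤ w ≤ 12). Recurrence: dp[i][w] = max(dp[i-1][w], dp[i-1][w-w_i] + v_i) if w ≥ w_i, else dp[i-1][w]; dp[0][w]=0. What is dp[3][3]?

8

i\w   0   1   2   3   4   5   6   7   8   9  10  11  12
  0   0   0   0   0   0   0   0   0   0   0   0   0   0
  1   0   0   0   0   6   6   6   6   6   6   6   6   6
  2   0   0   8   8   8   8  14  14  14  14  14  14  14
  3   0   0   8   8   8   8  14  14  14  14  14  19  19
  4   0   0   8   8   8   8  14  14  14  14  14  19  19
  5   0   0   8   8   8   9  14  14  14  15  15  19  19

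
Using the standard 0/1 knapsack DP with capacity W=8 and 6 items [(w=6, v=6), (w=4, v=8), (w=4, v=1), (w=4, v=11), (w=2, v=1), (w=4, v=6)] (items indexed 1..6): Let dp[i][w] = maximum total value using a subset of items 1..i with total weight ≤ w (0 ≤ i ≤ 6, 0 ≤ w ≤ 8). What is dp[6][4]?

11

i\w   0   1   2   3   4   5   6   7   8
  0   0   0   0   0   0   0   0   0   0
  1   0   0   0   0   0   0   6   6   6
  2   0   0   0   0   8   8   8   8   8
  3   0   0   0   0   8   8   8   8   9
  4   0   0   0   0  11  11  11  11  19
  5   0   0   1   1  11  11  12  12  19
  6   0   0   1   1  11  11  12  12  19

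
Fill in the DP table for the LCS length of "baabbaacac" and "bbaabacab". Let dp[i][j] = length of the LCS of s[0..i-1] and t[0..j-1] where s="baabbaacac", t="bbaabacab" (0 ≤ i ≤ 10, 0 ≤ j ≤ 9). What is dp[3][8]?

   ''  b  b  a  a  b  a  c  a  b
''  0  0  0  0  0  0  0  0  0  0
 b  0  1  1  1  1  1  1  1  1  1
 a  0  1  1  2  2  2  2  2  2  2
 a  0  1  1  2  3  3  3  3  3  3
 b  0  1  2  2  3  4  4  4  4  4
 b  0  1  2  2  3  4  4  4  4  5
 a  0  1  2  3  3  4  5  5  5  5
 a  0  1  2  3  4  4  5  5  6  6
 c  0  1  2  3  4  4  5  6  6  6
 a  0  1  2  3  4  4  5  6  7  7
 c  0  1  2  3  4  4  5  6  7  7

3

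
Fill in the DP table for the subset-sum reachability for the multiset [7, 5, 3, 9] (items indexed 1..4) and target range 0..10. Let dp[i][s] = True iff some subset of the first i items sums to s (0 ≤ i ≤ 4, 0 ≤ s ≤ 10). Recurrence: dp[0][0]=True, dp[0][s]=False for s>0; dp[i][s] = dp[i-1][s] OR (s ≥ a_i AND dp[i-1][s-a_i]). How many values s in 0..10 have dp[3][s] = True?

6

i\s   0   1   2   3   4   5   6   7   8   9  10
  0   T   F   F   F   F   F   F   F   F   F   F
  1   T   F   F   F   F   F   F   T   F   F   F
  2   T   F   F   F   F   T   F   T   F   F   F
  3   T   F   F   T   F   T   F   T   T   F   T
  4   T   F   F   T   F   T   F   T   T   T   T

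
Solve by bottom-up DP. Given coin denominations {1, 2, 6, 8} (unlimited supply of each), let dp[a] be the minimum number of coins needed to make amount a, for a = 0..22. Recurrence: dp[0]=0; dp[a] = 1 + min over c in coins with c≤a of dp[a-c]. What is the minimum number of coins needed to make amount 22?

 a  0  1  2  3  4  5  6  7  8  9 10 11 12 13 14 15 16 17 18 19 20 21 22
dp  0  1  1  2  2  3  1  2  1  2  2  3  2  3  2  3  2  3  3  4  3  4  3

3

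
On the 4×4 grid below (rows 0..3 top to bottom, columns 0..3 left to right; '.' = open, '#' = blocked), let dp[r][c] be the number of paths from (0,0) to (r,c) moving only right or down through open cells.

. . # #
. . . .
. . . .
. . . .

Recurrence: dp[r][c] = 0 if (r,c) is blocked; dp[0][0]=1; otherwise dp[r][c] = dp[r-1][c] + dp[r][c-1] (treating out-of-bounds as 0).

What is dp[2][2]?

5

r\c   0   1   2   3
  0   1   1   0   0
  1   1   2   2   2
  2   1   3   5   7
  3   1   4   9  16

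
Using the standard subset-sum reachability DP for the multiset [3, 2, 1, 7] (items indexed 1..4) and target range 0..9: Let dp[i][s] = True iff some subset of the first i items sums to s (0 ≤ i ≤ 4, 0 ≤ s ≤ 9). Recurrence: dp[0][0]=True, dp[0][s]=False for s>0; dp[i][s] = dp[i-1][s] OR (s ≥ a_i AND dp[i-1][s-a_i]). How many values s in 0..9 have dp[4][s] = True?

i\s   0   1   2   3   4   5   6   7   8   9
  0   T   F   F   F   F   F   F   F   F   F
  1   T   F   F   T   F   F   F   F   F   F
  2   T   F   T   T   F   T   F   F   F   F
  3   T   T   T   T   T   T   T   F   F   F
  4   T   T   T   T   T   T   T   T   T   T

10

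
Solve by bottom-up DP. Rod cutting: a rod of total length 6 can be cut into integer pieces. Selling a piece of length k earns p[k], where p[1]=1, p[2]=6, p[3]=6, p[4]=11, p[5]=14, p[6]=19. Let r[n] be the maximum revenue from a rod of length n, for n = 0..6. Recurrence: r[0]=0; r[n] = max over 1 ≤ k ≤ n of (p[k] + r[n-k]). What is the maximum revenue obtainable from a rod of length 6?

19

   n    0    1    2    3    4    5    6
r[n]    0    1    6    7   12   14   19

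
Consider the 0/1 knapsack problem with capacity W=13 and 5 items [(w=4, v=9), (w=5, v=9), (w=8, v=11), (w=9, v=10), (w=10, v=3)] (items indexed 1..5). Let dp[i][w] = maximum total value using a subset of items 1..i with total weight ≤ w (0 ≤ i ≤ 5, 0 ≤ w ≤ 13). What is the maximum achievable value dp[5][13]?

20

i\w   0   1   2   3   4   5   6   7   8   9  10  11  12  13
  0   0   0   0   0   0   0   0   0   0   0   0   0   0   0
  1   0   0   0   0   9   9   9   9   9   9   9   9   9   9
  2   0   0   0   0   9   9   9   9   9  18  18  18  18  18
  3   0   0   0   0   9   9   9   9  11  18  18  18  20  20
  4   0   0   0   0   9   9   9   9  11  18  18  18  20  20
  5   0   0   0   0   9   9   9   9  11  18  18  18  20  20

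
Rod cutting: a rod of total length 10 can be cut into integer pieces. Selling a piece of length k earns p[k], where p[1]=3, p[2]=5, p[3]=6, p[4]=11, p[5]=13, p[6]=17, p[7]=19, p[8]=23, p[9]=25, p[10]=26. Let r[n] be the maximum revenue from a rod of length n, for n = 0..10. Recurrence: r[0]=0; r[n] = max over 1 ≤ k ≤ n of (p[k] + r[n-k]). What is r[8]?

   n    0    1    2    3    4    5    6    7    8    9   10
r[n]    0    3    6    9   12   15   18   21   24   27   30

24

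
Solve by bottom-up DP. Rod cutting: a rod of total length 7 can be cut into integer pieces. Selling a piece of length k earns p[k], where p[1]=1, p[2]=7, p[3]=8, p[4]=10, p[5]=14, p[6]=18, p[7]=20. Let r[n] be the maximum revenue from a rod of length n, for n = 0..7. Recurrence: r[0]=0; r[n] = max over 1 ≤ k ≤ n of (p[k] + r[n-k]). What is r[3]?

   n    0    1    2    3    4    5    6    7
r[n]    0    1    7    8   14   15   21   22

8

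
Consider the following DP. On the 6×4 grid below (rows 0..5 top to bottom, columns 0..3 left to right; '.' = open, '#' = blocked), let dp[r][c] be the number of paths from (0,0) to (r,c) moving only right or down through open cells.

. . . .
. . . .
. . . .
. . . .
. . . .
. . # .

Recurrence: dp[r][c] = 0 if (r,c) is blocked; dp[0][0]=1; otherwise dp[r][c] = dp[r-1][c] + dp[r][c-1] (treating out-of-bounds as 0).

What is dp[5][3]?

35

r\c   0   1   2   3
  0   1   1   1   1
  1   1   2   3   4
  2   1   3   6  10
  3   1   4  10  20
  4   1   5  15  35
  5   1   6   0  35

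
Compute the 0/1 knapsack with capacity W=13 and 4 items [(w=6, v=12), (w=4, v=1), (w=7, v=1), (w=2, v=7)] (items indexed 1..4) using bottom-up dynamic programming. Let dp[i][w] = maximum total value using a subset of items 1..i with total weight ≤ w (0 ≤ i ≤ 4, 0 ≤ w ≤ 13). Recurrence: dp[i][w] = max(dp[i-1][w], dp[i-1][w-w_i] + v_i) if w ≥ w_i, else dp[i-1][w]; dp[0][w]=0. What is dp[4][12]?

20

i\w   0   1   2   3   4   5   6   7   8   9  10  11  12  13
  0   0   0   0   0   0   0   0   0   0   0   0   0   0   0
  1   0   0   0   0   0   0  12  12  12  12  12  12  12  12
  2   0   0   0   0   1   1  12  12  12  12  13  13  13  13
  3   0   0   0   0   1   1  12  12  12  12  13  13  13  13
  4   0   0   7   7   7   7  12  12  19  19  19  19  20  20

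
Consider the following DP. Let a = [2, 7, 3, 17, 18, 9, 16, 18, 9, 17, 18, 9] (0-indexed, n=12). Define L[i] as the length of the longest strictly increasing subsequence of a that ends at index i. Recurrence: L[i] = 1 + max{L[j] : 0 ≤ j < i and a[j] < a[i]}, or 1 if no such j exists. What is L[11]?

   i    0    1    2    3    4    5    6    7    8    9   10   11
a[i]    2    7    3   17   18    9   16   18    9   17   18    9
L[i]    1    2    2    3    4    3    4    5    3    5    6    3

3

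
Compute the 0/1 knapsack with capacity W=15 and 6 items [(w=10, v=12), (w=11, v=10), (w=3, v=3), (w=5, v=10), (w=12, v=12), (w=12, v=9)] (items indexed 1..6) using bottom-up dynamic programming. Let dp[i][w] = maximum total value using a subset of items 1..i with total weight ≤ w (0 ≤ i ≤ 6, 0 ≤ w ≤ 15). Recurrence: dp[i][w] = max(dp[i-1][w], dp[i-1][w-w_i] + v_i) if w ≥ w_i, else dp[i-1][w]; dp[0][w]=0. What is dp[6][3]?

i\w   0   1   2   3   4   5   6   7   8   9  10  11  12  13  14  15
  0   0   0   0   0   0   0   0   0   0   0   0   0   0   0   0   0
  1   0   0   0   0   0   0   0   0   0   0  12  12  12  12  12  12
  2   0   0   0   0   0   0   0   0   0   0  12  12  12  12  12  12
  3   0   0   0   3   3   3   3   3   3   3  12  12  12  15  15  15
  4   0   0   0   3   3  10  10  10  13  13  13  13  13  15  15  22
  5   0   0   0   3   3  10  10  10  13  13  13  13  13  15  15  22
  6   0   0   0   3   3  10  10  10  13  13  13  13  13  15  15  22

3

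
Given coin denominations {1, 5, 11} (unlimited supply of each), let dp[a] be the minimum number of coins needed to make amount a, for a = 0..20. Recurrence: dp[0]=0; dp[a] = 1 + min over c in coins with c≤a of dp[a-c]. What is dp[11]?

 a  0  1  2  3  4  5  6  7  8  9 10 11 12 13 14 15 16 17 18 19 20
dp  0  1  2  3  4  1  2  3  4  5  2  1  2  3  4  3  2  3  4  5  4

1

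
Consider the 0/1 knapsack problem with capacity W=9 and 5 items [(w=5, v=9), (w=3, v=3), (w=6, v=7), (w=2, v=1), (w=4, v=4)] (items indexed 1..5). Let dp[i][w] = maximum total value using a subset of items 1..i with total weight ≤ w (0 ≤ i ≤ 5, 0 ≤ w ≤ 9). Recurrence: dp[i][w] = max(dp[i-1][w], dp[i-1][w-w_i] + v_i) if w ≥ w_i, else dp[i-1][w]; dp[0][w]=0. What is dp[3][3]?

3

i\w   0   1   2   3   4   5   6   7   8   9
  0   0   0   0   0   0   0   0   0   0   0
  1   0   0   0   0   0   9   9   9   9   9
  2   0   0   0   3   3   9   9   9  12  12
  3   0   0   0   3   3   9   9   9  12  12
  4   0   0   1   3   3   9   9  10  12  12
  5   0   0   1   3   4   9   9  10  12  13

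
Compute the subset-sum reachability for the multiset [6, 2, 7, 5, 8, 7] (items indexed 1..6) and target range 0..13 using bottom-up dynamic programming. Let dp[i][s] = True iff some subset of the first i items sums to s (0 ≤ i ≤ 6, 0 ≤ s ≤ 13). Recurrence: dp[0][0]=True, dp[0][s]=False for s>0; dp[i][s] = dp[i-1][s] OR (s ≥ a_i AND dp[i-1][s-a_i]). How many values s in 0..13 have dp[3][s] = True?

i\s   0   1   2   3   4   5   6   7   8   9  10  11  12  13
  0   T   F   F   F   F   F   F   F   F   F   F   F   F   F
  1   T   F   F   F   F   F   T   F   F   F   F   F   F   F
  2   T   F   T   F   F   F   T   F   T   F   F   F   F   F
  3   T   F   T   F   F   F   T   T   T   T   F   F   F   T
  4   T   F   T   F   F   T   T   T   T   T   F   T   T   T
  5   T   F   T   F   F   T   T   T   T   T   T   T   T   T
  6   T   F   T   F   F   T   T   T   T   T   T   T   T   T

7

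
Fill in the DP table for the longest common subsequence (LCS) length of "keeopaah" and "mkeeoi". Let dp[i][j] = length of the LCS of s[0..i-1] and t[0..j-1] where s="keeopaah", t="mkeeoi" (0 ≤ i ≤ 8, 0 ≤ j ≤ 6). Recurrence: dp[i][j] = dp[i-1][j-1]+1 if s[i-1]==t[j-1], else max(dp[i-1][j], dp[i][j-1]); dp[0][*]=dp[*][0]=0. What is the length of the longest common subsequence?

   ''  m  k  e  e  o  i
''  0  0  0  0  0  0  0
 k  0  0  1  1  1  1  1
 e  0  0  1  2  2  2  2
 e  0  0  1  2  3  3  3
 o  0  0  1  2  3  4  4
 p  0  0  1  2  3  4  4
 a  0  0  1  2  3  4  4
 a  0  0  1  2  3  4  4
 h  0  0  1  2  3  4  4

4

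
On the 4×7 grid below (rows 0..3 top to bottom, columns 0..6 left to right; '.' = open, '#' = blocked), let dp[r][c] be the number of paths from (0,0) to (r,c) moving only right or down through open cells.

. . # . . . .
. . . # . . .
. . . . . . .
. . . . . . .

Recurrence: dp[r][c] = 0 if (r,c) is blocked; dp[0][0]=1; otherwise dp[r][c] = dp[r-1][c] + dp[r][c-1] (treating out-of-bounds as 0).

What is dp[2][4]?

5

r\c   0   1   2   3   4   5   6
  0   1   1   0   0   0   0   0
  1   1   2   2   0   0   0   0
  2   1   3   5   5   5   5   5
  3   1   4   9  14  19  24  29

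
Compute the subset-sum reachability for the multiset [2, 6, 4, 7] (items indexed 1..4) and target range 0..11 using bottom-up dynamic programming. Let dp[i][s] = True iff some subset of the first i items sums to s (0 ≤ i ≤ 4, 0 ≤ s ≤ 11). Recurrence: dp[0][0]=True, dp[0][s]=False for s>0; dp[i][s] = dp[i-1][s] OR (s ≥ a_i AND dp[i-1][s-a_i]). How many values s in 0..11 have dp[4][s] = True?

9

i\s   0   1   2   3   4   5   6   7   8   9  10  11
  0   T   F   F   F   F   F   F   F   F   F   F   F
  1   T   F   T   F   F   F   F   F   F   F   F   F
  2   T   F   T   F   F   F   T   F   T   F   F   F
  3   T   F   T   F   T   F   T   F   T   F   T   F
  4   T   F   T   F   T   F   T   T   T   T   T   T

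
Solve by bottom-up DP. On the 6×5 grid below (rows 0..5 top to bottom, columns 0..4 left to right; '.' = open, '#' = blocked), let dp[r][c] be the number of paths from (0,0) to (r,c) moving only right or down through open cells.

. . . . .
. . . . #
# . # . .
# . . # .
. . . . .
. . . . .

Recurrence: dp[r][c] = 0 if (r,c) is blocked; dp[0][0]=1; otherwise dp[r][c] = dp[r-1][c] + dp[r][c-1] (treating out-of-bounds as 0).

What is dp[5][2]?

r\c   0   1   2   3   4
  0   1   1   1   1   1
  1   1   2   3   4   0
  2   0   2   0   4   4
  3   0   2   2   0   4
  4   0   2   4   4   8
  5   0   2   6  10  18

6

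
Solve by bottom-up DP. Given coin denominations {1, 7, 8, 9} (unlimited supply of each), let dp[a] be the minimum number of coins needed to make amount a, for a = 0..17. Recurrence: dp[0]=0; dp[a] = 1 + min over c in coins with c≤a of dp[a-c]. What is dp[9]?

 a  0  1  2  3  4  5  6  7  8  9 10 11 12 13 14 15 16 17
dp  0  1  2  3  4  5  6  1  1  1  2  3  4  5  2  2  2  2

1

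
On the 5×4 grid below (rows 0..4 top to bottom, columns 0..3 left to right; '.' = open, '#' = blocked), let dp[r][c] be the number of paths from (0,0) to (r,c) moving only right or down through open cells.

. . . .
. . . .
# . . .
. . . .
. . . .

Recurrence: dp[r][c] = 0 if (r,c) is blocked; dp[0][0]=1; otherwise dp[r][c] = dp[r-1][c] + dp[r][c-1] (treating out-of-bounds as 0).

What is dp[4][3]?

r\c   0   1   2   3
  0   1   1   1   1
  1   1   2   3   4
  2   0   2   5   9
  3   0   2   7  16
  4   0   2   9  25

25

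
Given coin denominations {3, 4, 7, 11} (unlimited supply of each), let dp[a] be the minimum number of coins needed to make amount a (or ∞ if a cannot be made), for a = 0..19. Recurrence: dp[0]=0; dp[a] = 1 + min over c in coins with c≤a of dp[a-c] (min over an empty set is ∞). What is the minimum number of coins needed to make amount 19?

 a  0  1  2  3  4  5  6  7  8  9 10 11 12 13 14 15 16 17 18 19
dp  0  -  -  1  1  -  2  1  2  3  2  1  3  3  2  2  4  3  2  3
(- denotes ∞ / unreachable)

3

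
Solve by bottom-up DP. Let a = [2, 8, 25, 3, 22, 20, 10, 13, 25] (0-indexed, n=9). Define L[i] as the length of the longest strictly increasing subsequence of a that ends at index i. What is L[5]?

   i    0    1    2    3    4    5    6    7    8
a[i]    2    8   25    3   22   20   10   13   25
L[i]    1    2    3    2    3    3    3    4    5

3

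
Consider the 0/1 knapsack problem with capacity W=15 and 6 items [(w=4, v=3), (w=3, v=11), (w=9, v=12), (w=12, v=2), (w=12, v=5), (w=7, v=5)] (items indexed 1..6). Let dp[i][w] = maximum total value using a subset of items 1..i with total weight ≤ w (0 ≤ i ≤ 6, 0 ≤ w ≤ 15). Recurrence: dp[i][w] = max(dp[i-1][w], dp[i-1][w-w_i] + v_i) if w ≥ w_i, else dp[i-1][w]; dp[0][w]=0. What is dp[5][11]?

i\w   0   1   2   3   4   5   6   7   8   9  10  11  12  13  14  15
  0   0   0   0   0   0   0   0   0   0   0   0   0   0   0   0   0
  1   0   0   0   0   3   3   3   3   3   3   3   3   3   3   3   3
  2   0   0   0  11  11  11  11  14  14  14  14  14  14  14  14  14
  3   0   0   0  11  11  11  11  14  14  14  14  14  23  23  23  23
  4   0   0   0  11  11  11  11  14  14  14  14  14  23  23  23  23
  5   0   0   0  11  11  11  11  14  14  14  14  14  23  23  23  23
  6   0   0   0  11  11  11  11  14  14  14  16  16  23  23  23  23

14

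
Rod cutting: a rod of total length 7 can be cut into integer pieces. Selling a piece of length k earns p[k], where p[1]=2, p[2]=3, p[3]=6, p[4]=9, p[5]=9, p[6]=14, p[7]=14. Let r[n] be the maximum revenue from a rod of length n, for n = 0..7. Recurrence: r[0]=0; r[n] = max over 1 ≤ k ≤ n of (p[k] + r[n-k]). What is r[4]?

   n    0    1    2    3    4    5    6    7
r[n]    0    2    4    6    9   11   14   16

9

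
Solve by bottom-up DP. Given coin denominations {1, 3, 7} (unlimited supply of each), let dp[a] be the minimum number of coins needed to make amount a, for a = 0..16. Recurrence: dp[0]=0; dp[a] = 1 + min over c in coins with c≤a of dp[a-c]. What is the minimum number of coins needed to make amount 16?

 a  0  1  2  3  4  5  6  7  8  9 10 11 12 13 14 15 16
dp  0  1  2  1  2  3  2  1  2  3  2  3  4  3  2  3  4

4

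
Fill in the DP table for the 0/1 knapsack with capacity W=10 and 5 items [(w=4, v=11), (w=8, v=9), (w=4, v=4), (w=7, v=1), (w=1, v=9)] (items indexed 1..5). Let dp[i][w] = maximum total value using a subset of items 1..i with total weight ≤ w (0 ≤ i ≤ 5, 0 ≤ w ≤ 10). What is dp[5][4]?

11

i\w   0   1   2   3   4   5   6   7   8   9  10
  0   0   0   0   0   0   0   0   0   0   0   0
  1   0   0   0   0  11  11  11  11  11  11  11
  2   0   0   0   0  11  11  11  11  11  11  11
  3   0   0   0   0  11  11  11  11  15  15  15
  4   0   0   0   0  11  11  11  11  15  15  15
  5   0   9   9   9  11  20  20  20  20  24  24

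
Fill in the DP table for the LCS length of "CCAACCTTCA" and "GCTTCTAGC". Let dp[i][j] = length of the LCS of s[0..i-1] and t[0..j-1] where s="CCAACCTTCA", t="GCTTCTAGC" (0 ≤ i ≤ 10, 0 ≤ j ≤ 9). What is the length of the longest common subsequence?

5

   ''  G  C  T  T  C  T  A  G  C
''  0  0  0  0  0  0  0  0  0  0
 C  0  0  1  1  1  1  1  1  1  1
 C  0  0  1  1  1  2  2  2  2  2
 A  0  0  1  1  1  2  2  3  3  3
 A  0  0  1  1  1  2  2  3  3  3
 C  0  0  1  1  1  2  2  3  3  4
 C  0  0  1  1  1  2  2  3  3  4
 T  0  0  1  2  2  2  3  3  3  4
 T  0  0  1  2  3  3  3  3  3  4
 C  0  0  1  2  3  4  4  4  4  4
 A  0  0  1  2  3  4  4  5  5  5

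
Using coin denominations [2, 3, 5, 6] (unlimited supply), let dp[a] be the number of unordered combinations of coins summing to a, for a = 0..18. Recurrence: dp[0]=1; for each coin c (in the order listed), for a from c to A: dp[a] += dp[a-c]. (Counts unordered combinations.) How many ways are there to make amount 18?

after  coin     0     1     2     3     4     5     6     7     8     9    10    11    12    13    14    15    16    17    18
          2     1     0     1     0     1     0     1     0     1     0     1     0     1     0     1     0     1     0     1
          3     1     0     1     1     1     1     2     1     2     2     2     2     3     2     3     3     3     3     4
          5     1     0     1     1     1     2     2     2     3     3     4     4     5     5     6     7     7     8     9
          6     1     0     1     1     1     2     3     2     4     4     5     6     8     7    10    11    12    14    17

17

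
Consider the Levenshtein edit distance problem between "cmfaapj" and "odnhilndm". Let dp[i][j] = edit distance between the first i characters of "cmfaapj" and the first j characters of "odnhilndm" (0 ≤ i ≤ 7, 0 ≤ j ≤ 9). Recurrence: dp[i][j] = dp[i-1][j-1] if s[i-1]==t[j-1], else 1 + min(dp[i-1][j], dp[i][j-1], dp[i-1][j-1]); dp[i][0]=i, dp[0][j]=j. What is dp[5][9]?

9

   ''  o  d  n  h  i  l  n  d  m
''  0  1  2  3  4  5  6  7  8  9
 c  1  1  2  3  4  5  6  7  8  9
 m  2  2  2  3  4  5  6  7  8  8
 f  3  3  3  3  4  5  6  7  8  9
 a  4  4  4  4  4  5  6  7  8  9
 a  5  5  5  5  5  5  6  7  8  9
 p  6  6  6  6  6  6  6  7  8  9
 j  7  7  7  7  7  7  7  7  8  9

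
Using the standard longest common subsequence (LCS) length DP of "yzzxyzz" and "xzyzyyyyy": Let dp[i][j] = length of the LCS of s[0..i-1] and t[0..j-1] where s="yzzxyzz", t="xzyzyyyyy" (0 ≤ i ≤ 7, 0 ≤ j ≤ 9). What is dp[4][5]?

2

   ''  x  z  y  z  y  y  y  y  y
''  0  0  0  0  0  0  0  0  0  0
 y  0  0  0  1  1  1  1  1  1  1
 z  0  0  1  1  2  2  2  2  2  2
 z  0  0  1  1  2  2  2  2  2  2
 x  0  1  1  1  2  2  2  2  2  2
 y  0  1  1  2  2  3  3  3  3  3
 z  0  1  2  2  3  3  3  3  3  3
 z  0  1  2  2  3  3  3  3  3  3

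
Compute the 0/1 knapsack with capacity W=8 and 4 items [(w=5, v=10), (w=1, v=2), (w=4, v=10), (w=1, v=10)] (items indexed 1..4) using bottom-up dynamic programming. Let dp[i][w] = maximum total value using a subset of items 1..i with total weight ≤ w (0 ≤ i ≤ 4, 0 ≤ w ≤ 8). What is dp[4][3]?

i\w   0   1   2   3   4   5   6   7   8
  0   0   0   0   0   0   0   0   0   0
  1   0   0   0   0   0  10  10  10  10
  2   0   2   2   2   2  10  12  12  12
  3   0   2   2   2  10  12  12  12  12
  4   0  10  12  12  12  20  22  22  22

12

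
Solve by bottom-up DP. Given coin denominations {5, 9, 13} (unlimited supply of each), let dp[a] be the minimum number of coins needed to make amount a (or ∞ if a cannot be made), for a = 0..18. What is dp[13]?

 a  0  1  2  3  4  5  6  7  8  9 10 11 12 13 14 15 16 17 18
dp  0  -  -  -  -  1  -  -  -  1  2  -  -  1  2  3  -  -  2
(- denotes ∞ / unreachable)

1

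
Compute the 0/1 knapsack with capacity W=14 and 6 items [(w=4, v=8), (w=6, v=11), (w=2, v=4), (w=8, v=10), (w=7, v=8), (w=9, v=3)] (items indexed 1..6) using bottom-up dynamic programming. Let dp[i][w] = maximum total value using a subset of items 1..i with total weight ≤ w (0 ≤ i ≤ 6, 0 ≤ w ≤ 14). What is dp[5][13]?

i\w   0   1   2   3   4   5   6   7   8   9  10  11  12  13  14
  0   0   0   0   0   0   0   0   0   0   0   0   0   0   0   0
  1   0   0   0   0   8   8   8   8   8   8   8   8   8   8   8
  2   0   0   0   0   8   8  11  11  11  11  19  19  19  19  19
  3   0   0   4   4   8   8  12  12  15  15  19  19  23  23  23
  4   0   0   4   4   8   8  12  12  15  15  19  19  23  23  23
  5   0   0   4   4   8   8  12  12  15  15  19  19  23  23  23
  6   0   0   4   4   8   8  12  12  15  15  19  19  23  23  23

23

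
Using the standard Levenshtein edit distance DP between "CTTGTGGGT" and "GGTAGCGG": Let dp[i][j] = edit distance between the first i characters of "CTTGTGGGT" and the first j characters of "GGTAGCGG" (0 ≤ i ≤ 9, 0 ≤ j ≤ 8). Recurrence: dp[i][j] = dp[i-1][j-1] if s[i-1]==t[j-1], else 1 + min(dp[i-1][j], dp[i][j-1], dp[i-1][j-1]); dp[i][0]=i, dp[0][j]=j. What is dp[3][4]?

3

   ''  G  G  T  A  G  C  G  G
''  0  1  2  3  4  5  6  7  8
 C  1  1  2  3  4  5  5  6  7
 T  2  2  2  2  3  4  5  6  7
 T  3  3  3  2  3  4  5  6  7
 G  4  3  3  3  3  3  4  5  6
 T  5  4  4  3  4  4  4  5  6
 G  6  5  4  4  4  4  5  4  5
 G  7  6  5  5  5  4  5  5  4
 G  8  7  6  6  6  5  5  5  5
 T  9  8  7  6  7  6  6  6  6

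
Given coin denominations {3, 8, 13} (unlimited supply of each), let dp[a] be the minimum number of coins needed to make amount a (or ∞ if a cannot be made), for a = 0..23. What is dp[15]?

5

 a  0  1  2  3  4  5  6  7  8  9 10 11 12 13 14 15 16 17 18 19 20 21 22 23
dp  0  -  -  1  -  -  2  -  1  3  -  2  4  1  3  5  2  4  6  3  5  2  4  6
(- denotes ∞ / unreachable)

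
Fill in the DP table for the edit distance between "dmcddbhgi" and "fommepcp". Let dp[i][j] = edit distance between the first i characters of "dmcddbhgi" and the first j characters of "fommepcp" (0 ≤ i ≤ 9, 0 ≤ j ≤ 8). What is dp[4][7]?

   ''  f  o  m  m  e  p  c  p
''  0  1  2  3  4  5  6  7  8
 d  1  1  2  3  4  5  6  7  8
 m  2  2  2  2  3  4  5  6  7
 c  3  3  3  3  3  4  5  5  6
 d  4  4  4  4  4  4  5  6  6
 d  5  5  5  5  5  5  5  6  7
 b  6  6  6  6  6  6  6  6  7
 h  7  7  7  7  7  7  7  7  7
 g  8  8  8  8  8  8  8  8  8
 i  9  9  9  9  9  9  9  9  9

6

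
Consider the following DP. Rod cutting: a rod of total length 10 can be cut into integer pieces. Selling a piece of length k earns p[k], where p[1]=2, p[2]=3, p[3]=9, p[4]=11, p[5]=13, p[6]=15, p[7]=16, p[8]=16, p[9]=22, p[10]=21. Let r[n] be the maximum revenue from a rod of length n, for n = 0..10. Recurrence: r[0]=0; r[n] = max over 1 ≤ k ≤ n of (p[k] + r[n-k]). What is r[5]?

13

   n    0    1    2    3    4    5    6    7    8    9   10
r[n]    0    2    4    9   11   13   18   20   22   27   29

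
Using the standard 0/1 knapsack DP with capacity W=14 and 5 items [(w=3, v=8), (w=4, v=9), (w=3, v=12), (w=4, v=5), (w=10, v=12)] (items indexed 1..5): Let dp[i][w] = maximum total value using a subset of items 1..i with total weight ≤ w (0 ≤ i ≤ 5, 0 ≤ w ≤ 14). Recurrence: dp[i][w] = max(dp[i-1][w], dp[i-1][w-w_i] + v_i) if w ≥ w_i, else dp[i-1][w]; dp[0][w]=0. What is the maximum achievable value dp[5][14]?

34

i\w   0   1   2   3   4   5   6   7   8   9  10  11  12  13  14
  0   0   0   0   0   0   0   0   0   0   0   0   0   0   0   0
  1   0   0   0   8   8   8   8   8   8   8   8   8   8   8   8
  2   0   0   0   8   9   9   9  17  17  17  17  17  17  17  17
  3   0   0   0  12  12  12  20  21  21  21  29  29  29  29  29
  4   0   0   0  12  12  12  20  21  21  21  29  29  29  29  34
  5   0   0   0  12  12  12  20  21  21  21  29  29  29  29  34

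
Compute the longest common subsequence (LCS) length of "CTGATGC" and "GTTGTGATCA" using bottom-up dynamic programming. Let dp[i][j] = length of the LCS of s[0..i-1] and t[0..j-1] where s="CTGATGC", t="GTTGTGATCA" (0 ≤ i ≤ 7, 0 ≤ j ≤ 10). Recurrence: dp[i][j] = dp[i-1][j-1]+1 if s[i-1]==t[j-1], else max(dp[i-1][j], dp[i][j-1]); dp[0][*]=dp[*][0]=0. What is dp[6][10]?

4

   ''  G  T  T  G  T  G  A  T  C  A
''  0  0  0  0  0  0  0  0  0  0  0
 C  0  0  0  0  0  0  0  0  0  1  1
 T  0  0  1  1  1  1  1  1  1  1  1
 G  0  1  1  1  2  2  2  2  2  2  2
 A  0  1  1  1  2  2  2  3  3  3  3
 T  0  1  2  2  2  3  3  3  4  4  4
 G  0  1  2  2  3  3  4  4  4  4  4
 C  0  1  2  2  3  3  4  4  4  5  5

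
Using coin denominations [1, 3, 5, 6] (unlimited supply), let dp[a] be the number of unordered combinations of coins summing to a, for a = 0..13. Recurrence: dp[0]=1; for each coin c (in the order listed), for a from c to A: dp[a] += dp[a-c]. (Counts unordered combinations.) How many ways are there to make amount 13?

15

after  coin     0     1     2     3     4     5     6     7     8     9    10    11    12    13
          1     1     1     1     1     1     1     1     1     1     1     1     1     1     1
          3     1     1     1     2     2     2     3     3     3     4     4     4     5     5
          5     1     1     1     2     2     3     4     4     5     6     7     8     9    10
          6     1     1     1     2     2     3     5     5     6     8     9    11    14    15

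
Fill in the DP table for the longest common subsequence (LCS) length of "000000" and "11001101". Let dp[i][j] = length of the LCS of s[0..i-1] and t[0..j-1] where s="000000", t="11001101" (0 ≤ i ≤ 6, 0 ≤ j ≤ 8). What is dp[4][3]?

   ''  1  1  0  0  1  1  0  1
''  0  0  0  0  0  0  0  0  0
 0  0  0  0  1  1  1  1  1  1
 0  0  0  0  1  2  2  2  2  2
 0  0  0  0  1  2  2  2  3  3
 0  0  0  0  1  2  2  2  3  3
 0  0  0  0  1  2  2  2  3  3
 0  0  0  0  1  2  2  2  3  3

1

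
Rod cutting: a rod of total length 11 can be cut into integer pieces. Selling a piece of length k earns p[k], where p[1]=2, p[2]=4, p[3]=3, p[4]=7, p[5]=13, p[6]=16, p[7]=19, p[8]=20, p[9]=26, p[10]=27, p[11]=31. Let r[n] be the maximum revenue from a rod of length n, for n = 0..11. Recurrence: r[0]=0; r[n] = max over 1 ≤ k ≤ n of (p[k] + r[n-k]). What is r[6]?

16

   n    0    1    2    3    4    5    6    7    8    9   10   11
r[n]    0    2    4    6    8   13   16   19   21   26   28   31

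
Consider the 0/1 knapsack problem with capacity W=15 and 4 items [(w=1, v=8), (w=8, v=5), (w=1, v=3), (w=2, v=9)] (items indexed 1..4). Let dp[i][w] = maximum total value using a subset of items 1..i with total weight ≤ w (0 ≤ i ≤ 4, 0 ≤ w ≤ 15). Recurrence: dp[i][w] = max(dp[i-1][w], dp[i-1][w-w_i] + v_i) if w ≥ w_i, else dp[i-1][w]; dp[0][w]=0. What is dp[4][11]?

22

i\w   0   1   2   3   4   5   6   7   8   9  10  11  12  13  14  15
  0   0   0   0   0   0   0   0   0   0   0   0   0   0   0   0   0
  1   0   8   8   8   8   8   8   8   8   8   8   8   8   8   8   8
  2   0   8   8   8   8   8   8   8   8  13  13  13  13  13  13  13
  3   0   8  11  11  11  11  11  11  11  13  16  16  16  16  16  16
  4   0   8  11  17  20  20  20  20  20  20  20  22  25  25  25  25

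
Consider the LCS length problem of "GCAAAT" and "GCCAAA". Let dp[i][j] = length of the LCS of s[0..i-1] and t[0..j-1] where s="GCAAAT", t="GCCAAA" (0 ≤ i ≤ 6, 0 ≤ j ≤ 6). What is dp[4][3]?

   ''  G  C  C  A  A  A
''  0  0  0  0  0  0  0
 G  0  1  1  1  1  1  1
 C  0  1  2  2  2  2  2
 A  0  1  2  2  3  3  3
 A  0  1  2  2  3  4  4
 A  0  1  2  2  3  4  5
 T  0  1  2  2  3  4  5

2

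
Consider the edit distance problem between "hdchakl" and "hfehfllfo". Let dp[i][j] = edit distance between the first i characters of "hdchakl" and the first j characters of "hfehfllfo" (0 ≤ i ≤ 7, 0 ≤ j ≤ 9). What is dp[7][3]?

   ''  h  f  e  h  f  l  l  f  o
''  0  1  2  3  4  5  6  7  8  9
 h  1  0  1  2  3  4  5  6  7  8
 d  2  1  1  2  3  4  5  6  7  8
 c  3  2  2  2  3  4  5  6  7  8
 h  4  3  3  3  2  3  4  5  6  7
 a  5  4  4  4  3  3  4  5  6  7
 k  6  5  5  5  4  4  4  5  6  7
 l  7  6  6  6  5  5  4  4  5  6

6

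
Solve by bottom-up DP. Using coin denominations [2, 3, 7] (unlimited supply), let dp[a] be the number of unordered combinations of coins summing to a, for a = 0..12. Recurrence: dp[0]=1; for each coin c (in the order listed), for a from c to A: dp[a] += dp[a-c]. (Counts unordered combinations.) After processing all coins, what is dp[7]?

after  coin     0     1     2     3     4     5     6     7     8     9    10    11    12
          2     1     0     1     0     1     0     1     0     1     0     1     0     1
          3     1     0     1     1     1     1     2     1     2     2     2     2     3
          7     1     0     1     1     1     1     2     2     2     3     3     3     4

2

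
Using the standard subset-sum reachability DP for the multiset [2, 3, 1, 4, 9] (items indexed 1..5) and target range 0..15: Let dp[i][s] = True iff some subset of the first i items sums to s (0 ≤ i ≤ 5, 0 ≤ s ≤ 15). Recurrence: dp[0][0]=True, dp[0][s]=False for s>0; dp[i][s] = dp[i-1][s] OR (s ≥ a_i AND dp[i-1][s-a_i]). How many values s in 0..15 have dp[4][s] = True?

11

i\s   0   1   2   3   4   5   6   7   8   9  10  11  12  13  14  15
  0   T   F   F   F   F   F   F   F   F   F   F   F   F   F   F   F
  1   T   F   T   F   F   F   F   F   F   F   F   F   F   F   F   F
  2   T   F   T   T   F   T   F   F   F   F   F   F   F   F   F   F
  3   T   T   T   T   T   T   T   F   F   F   F   F   F   F   F   F
  4   T   T   T   T   T   T   T   T   T   T   T   F   F   F   F   F
  5   T   T   T   T   T   T   T   T   T   T   T   T   T   T   T   T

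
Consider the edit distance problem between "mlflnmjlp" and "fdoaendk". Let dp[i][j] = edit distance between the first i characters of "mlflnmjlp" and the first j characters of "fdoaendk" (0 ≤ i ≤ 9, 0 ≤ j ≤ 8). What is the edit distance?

   ''  f  d  o  a  e  n  d  k
''  0  1  2  3  4  5  6  7  8
 m  1  1  2  3  4  5  6  7  8
 l  2  2  2  3  4  5  6  7  8
 f  3  2  3  3  4  5  6  7  8
 l  4  3  3  4  4  5  6  7  8
 n  5  4  4  4  5  5  5  6  7
 m  6  5  5  5  5  6  6  6  7
 j  7  6  6  6  6  6  7  7  7
 l  8  7  7  7  7  7  7  8  8
 p  9  8  8  8  8  8  8  8  9

9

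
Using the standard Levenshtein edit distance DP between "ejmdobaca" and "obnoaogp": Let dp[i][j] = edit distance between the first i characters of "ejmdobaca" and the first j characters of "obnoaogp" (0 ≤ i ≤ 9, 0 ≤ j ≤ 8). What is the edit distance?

8

   ''  o  b  n  o  a  o  g  p
''  0  1  2  3  4  5  6  7  8
 e  1  1  2  3  4  5  6  7  8
 j  2  2  2  3  4  5  6  7  8
 m  3  3  3  3  4  5  6  7  8
 d  4  4  4  4  4  5  6  7  8
 o  5  4  5  5  4  5  5  6  7
 b  6  5  4  5  5  5  6  6  7
 a  7  6  5  5  6  5  6  7  7
 c  8  7  6  6  6  6  6  7  8
 a  9  8  7  7  7  6  7  7  8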